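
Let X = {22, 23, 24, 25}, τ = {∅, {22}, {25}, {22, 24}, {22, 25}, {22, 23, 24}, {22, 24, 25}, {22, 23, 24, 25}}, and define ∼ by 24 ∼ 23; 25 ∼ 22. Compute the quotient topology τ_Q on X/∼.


X/∼ = {[22=25], [23=24]}; |τ_Q| = 3.

Equivalence classes: [22=25], [23=24].
Quotient map π: X → X/∼ sends 22 ↦ [22=25], 23 ↦ [23=24], 24 ↦ [23=24], 25 ↦ [22=25].
For each subset V ⊆ X/∼, compute π^{-1}(V) ⊆ X and check whether π^{-1}(V) ∈ τ. V is open in τ_Q iff π^{-1}(V) ∈ τ.
  V = {}: π^{-1}(V) = ∅ ∈ τ ✓.
  V = {[22=25]}: π^{-1}(V) = {22, 25} ∈ τ ✓.
  V = {[23=24]}: π^{-1}(V) = {23, 24} ∉ τ ✗.
  V = {[22=25], [23=24]}: π^{-1}(V) = {22, 23, 24, 25} ∈ τ ✓.
Open sets in the quotient: τ_Q = {{}, {[22=25]}, {[22=25], [23=24]}} (3 elements).


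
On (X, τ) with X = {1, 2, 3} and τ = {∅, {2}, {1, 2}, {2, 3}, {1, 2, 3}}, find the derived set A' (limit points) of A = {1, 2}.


A' = {1, 3}

For each x ∈ X, list the open sets U ∈ τ with x ∈ U, then check whether U ∩ (A ∖ {x}) ≠ ∅ for every such U.
  x = 1: opens ∋ x are {1, 2}, {1, 2, 3}; each meets A ∖ {1}, so x IS a limit point.
  x = 2: open {2} ∋ x has {2} ∩ (A ∖ {2}) = ∅, so x is NOT a limit point.
  x = 3: opens ∋ x are {2, 3}, {1, 2, 3}; each meets A ∖ {3}, so x IS a limit point.
Collecting: A' = {1, 3}.


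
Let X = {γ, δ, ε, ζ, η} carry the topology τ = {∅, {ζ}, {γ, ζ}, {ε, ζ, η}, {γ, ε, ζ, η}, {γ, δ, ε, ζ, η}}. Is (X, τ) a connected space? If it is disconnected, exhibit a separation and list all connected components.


(X, τ) is connected.

Find clopen sets (U ∈ τ with X ∖ U ∈ τ):
  U = ∅, X ∖ U = {γ, δ, ε, ζ, η} — both open, so U is clopen.
  U = {γ, δ, ε, ζ, η}, X ∖ U = ∅ — both open, so U is clopen.
Only trivial clopens (∅ and X) exist, so (X, τ) is connected.
Compute connected components by grouping points that agree on all clopens:
  component: {γ, δ, ε, ζ, η}


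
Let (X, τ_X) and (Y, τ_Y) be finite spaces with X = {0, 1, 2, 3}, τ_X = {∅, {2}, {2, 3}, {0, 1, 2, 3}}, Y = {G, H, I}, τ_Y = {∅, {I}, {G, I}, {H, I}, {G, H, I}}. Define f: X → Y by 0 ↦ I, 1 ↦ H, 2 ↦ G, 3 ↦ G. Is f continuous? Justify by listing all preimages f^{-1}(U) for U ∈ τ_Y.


f is NOT continuous.

Compute f^{-1}(U) for each U ∈ τ_Y:
  U = ∅: f^{-1}(U) = ∅ ∈ τ_X ✓.
  U = {I}: f^{-1}(U) = {0} ∉ τ_X ✗.
  U = {G, I}: f^{-1}(U) = {0, 2, 3} ∉ τ_X ✗.
  U = {H, I}: f^{-1}(U) = {0, 1} ∉ τ_X ✗.
  U = {G, H, I}: f^{-1}(U) = {0, 1, 2, 3} ∈ τ_X ✓.
Found U = {I} with f^{-1}(U) = {0} not in τ_X. Therefore f is NOT continuous.


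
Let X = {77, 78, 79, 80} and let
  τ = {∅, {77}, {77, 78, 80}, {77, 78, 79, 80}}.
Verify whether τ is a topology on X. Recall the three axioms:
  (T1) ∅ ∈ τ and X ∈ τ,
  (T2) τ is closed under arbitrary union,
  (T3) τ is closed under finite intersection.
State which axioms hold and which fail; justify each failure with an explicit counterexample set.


τ IS a topology on X.

Axiom (T1): ∅ ∈ τ? Yes; X ∈ τ? Yes.
Axiom (T2/T3): check pairwise unions and intersections of members of τ.
All pairwise intersections and unions checked — each lies in τ. Therefore τ satisfies (T1), (T2), (T3): it IS a topology on X.


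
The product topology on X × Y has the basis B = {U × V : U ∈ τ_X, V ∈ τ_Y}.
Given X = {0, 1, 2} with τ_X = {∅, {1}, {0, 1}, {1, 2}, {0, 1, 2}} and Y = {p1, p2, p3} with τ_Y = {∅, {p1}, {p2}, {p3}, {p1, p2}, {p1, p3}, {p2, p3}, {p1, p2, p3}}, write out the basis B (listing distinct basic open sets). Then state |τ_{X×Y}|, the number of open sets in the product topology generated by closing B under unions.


Basis B = {∅ × ∅, {1} × {p1}, {1} × {p2}, {1} × {p3}, {0, 1} × {p1}, {0, 1} × {p2}, {0, 1} × {p3}, {1} × {p1, p2}, {1} × {p1, p3}, {1, 2} × {p1}, {1} × {p2, p3}, {1, 2} × {p2}, {1, 2} × {p3}, {0, 1, 2} × {p1}, {0, 1, 2} × {p2}, {0, 1, 2} × {p3}, {1} × {p1, p2, p3}, {0, 1} × {p1, p2}, {0, 1} × {p1, p3}, {0, 1} × {p2, p3}, {1, 2} × {p1, p2}, {1, 2} × {p1, p3}, {1, 2} × {p2, p3}, {0, 1} × {p1, p2, p3}, {0, 1, 2} × {p1, p2}, {0, 1, 2} × {p1, p3}, {0, 1, 2} × {p2, p3}, {1, 2} × {p1, p2, p3}, {0, 1, 2} × {p1, p2, p3}}; |τ_{X×Y}| = 125.

Enumerate products U × V with U ∈ τ_X, V ∈ τ_Y (deduplicated):
  ∅ × ∅ = {} (∅)
  {1} × {p1} = {(1,p1)}
  {1} × {p2} = {(1,p2)}
  {1} × {p3} = {(1,p3)}
  {0, 1} × {p1} = {(0,p1), (1,p1)}
  {0, 1} × {p2} = {(0,p2), (1,p2)}
  {0, 1} × {p3} = {(0,p3), (1,p3)}
  {1} × {p1, p2} = {(1,p1), (1,p2)}
  {1} × {p1, p3} = {(1,p1), (1,p3)}
  {1, 2} × {p1} = {(1,p1), (2,p1)}
  {1} × {p2, p3} = {(1,p2), (1,p3)}
  {1, 2} × {p2} = {(1,p2), (2,p2)}
  {1, 2} × {p3} = {(1,p3), (2,p3)}
  {0, 1, 2} × {p1} = {(0,p1), (1,p1), (2,p1)}
  {0, 1, 2} × {p2} = {(0,p2), (1,p2), (2,p2)}
  {0, 1, 2} × {p3} = {(0,p3), (1,p3), (2,p3)}
  {1} × {p1, p2, p3} = {(1,p1), (1,p2), (1,p3)}
  {0, 1} × {p1, p2} = {(0,p1), (0,p2), (1,p1), (1,p2)}
  {0, 1} × {p1, p3} = {(0,p1), (0,p3), (1,p1), (1,p3)}
  {0, 1} × {p2, p3} = {(0,p2), (0,p3), (1,p2), (1,p3)}
  {1, 2} × {p1, p2} = {(1,p1), (1,p2), (2,p1), (2,p2)}
  {1, 2} × {p1, p3} = {(1,p1), (1,p3), (2,p1), (2,p3)}
  {1, 2} × {p2, p3} = {(1,p2), (1,p3), (2,p2), (2,p3)}
  {0, 1} × {p1, p2, p3} = {(0,p1), (0,p2), (0,p3), (1,p1), (1,p2), (1,p3)}
  {0, 1, 2} × {p1, p2} = {(0,p1), (0,p2), (1,p1), (1,p2), (2,p1), (2,p2)}
  {0, 1, 2} × {p1, p3} = {(0,p1), (0,p3), (1,p1), (1,p3), (2,p1), (2,p3)}
  {0, 1, 2} × {p2, p3} = {(0,p2), (0,p3), (1,p2), (1,p3), (2,p2), (2,p3)}
  {1, 2} × {p1, p2, p3} = {(1,p1), (1,p2), (1,p3), (2,p1), (2,p2), (2,p3)}
  {0, 1, 2} × {p1, p2, p3} = {(0,p1), (0,p2), (0,p3), (1,p1), (1,p2), (1,p3), (2,p1), (2,p2), (2,p3)}
These 29 distinct sets form the basis B.
Close under arbitrary unions to get τ_{X×Y}; counting gives |τ_{X×Y}| = 125.


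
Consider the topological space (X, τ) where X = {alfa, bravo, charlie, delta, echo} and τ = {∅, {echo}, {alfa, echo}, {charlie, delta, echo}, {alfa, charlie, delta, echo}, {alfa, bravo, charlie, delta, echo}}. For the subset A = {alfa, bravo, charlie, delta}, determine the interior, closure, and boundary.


int(A) = ∅, cl(A) = {alfa, bravo, charlie, delta}, ∂A = {alfa, bravo, charlie, delta}.

Closed sets in (X, τ) are complements of opens:
  closed(X, τ) = {∅, {bravo}, {alfa, bravo}, {bravo, charlie, delta}, {alfa, bravo, charlie, delta}, {alfa, bravo, charlie, delta, echo}}.
int(A) = ⋃ {U ∈ τ : U ⊆ A}. Opens contained in A: ∅.
Taking the union of these: int(A) = ∅.
cl(A) = ⋂ {C closed : A ⊆ C}. Closed sets containing A: {alfa, bravo, charlie, delta}, {alfa, bravo, charlie, delta, echo}.
Intersecting these: cl(A) = {alfa, bravo, charlie, delta}.
∂A = cl(A) ∖ int(A) = {alfa, bravo, charlie, delta} ∖ ∅ = {alfa, bravo, charlie, delta}.


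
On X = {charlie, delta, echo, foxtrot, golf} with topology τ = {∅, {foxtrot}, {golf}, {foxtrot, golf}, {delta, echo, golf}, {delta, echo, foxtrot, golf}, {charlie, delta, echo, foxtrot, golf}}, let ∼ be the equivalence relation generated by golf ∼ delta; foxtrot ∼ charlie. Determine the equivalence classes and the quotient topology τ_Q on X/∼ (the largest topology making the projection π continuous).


X/∼ = {[charlie=foxtrot], [delta=golf], [echo]}; |τ_Q| = 3.

Equivalence classes: [charlie=foxtrot], [delta=golf], [echo].
Quotient map π: X → X/∼ sends charlie ↦ [charlie=foxtrot], delta ↦ [delta=golf], echo ↦ [echo], foxtrot ↦ [charlie=foxtrot], golf ↦ [delta=golf].
For each subset V ⊆ X/∼, compute π^{-1}(V) ⊆ X and check whether π^{-1}(V) ∈ τ. V is open in τ_Q iff π^{-1}(V) ∈ τ.
  V = {}: π^{-1}(V) = ∅ ∈ τ ✓.
  V = {[charlie=foxtrot]}: π^{-1}(V) = {charlie, foxtrot} ∉ τ ✗.
  V = {[delta=golf]}: π^{-1}(V) = {delta, golf} ∉ τ ✗.
  V = {[charlie=foxtrot], [delta=golf]}: π^{-1}(V) = {charlie, delta, foxtrot, golf} ∉ τ ✗.
  V = {[echo]}: π^{-1}(V) = {echo} ∉ τ ✗.
  V = {[charlie=foxtrot], [echo]}: π^{-1}(V) = {charlie, echo, foxtrot} ∉ τ ✗.
  V = {[delta=golf], [echo]}: π^{-1}(V) = {delta, echo, golf} ∈ τ ✓.
  V = {[charlie=foxtrot], [delta=golf], [echo]}: π^{-1}(V) = {charlie, delta, echo, foxtrot, golf} ∈ τ ✓.
Open sets in the quotient: τ_Q = {{}, {[delta=golf], [echo]}, {[charlie=foxtrot], [delta=golf], [echo]}} (3 elements).


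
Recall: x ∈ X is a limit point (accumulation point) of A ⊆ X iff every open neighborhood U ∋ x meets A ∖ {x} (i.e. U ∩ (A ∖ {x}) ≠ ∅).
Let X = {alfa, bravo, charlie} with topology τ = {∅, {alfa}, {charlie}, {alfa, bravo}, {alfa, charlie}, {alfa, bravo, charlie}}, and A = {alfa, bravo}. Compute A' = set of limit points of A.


A' = {bravo}

For each x ∈ X, list the open sets U ∈ τ with x ∈ U, then check whether U ∩ (A ∖ {x}) ≠ ∅ for every such U.
  x = alfa: open {alfa} ∋ x has {alfa} ∩ (A ∖ {alfa}) = ∅, so x is NOT a limit point.
  x = bravo: opens ∋ x are {alfa, bravo}, {alfa, bravo, charlie}; each meets A ∖ {bravo}, so x IS a limit point.
  x = charlie: open {charlie} ∋ x has {charlie} ∩ (A ∖ {charlie}) = ∅, so x is NOT a limit point.
Collecting: A' = {bravo}.


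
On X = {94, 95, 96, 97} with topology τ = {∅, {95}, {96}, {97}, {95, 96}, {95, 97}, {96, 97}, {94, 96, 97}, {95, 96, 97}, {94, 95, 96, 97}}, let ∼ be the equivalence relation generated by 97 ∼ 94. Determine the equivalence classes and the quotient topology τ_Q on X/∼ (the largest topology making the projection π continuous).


X/∼ = {[94=97], [95], [96]}; |τ_Q| = 6.

Equivalence classes: [94=97], [95], [96].
Quotient map π: X → X/∼ sends 94 ↦ [94=97], 95 ↦ [95], 96 ↦ [96], 97 ↦ [94=97].
For each subset V ⊆ X/∼, compute π^{-1}(V) ⊆ X and check whether π^{-1}(V) ∈ τ. V is open in τ_Q iff π^{-1}(V) ∈ τ.
  V = {}: π^{-1}(V) = ∅ ∈ τ ✓.
  V = {[94=97]}: π^{-1}(V) = {94, 97} ∉ τ ✗.
  V = {[95]}: π^{-1}(V) = {95} ∈ τ ✓.
  V = {[94=97], [95]}: π^{-1}(V) = {94, 95, 97} ∉ τ ✗.
  V = {[96]}: π^{-1}(V) = {96} ∈ τ ✓.
  V = {[94=97], [96]}: π^{-1}(V) = {94, 96, 97} ∈ τ ✓.
  V = {[95], [96]}: π^{-1}(V) = {95, 96} ∈ τ ✓.
  V = {[94=97], [95], [96]}: π^{-1}(V) = {94, 95, 96, 97} ∈ τ ✓.
Open sets in the quotient: τ_Q = {{}, {[95]}, {[96]}, {[94=97], [96]}, {[95], [96]}, {[94=97], [95], [96]}} (6 elements).


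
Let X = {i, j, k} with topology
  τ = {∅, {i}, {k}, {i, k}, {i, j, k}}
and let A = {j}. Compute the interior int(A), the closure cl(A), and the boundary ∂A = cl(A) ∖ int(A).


int(A) = ∅, cl(A) = {j}, ∂A = {j}.

Closed sets in (X, τ) are complements of opens:
  closed(X, τ) = {∅, {j}, {i, j}, {j, k}, {i, j, k}}.
int(A) = ⋃ {U ∈ τ : U ⊆ A}. Opens contained in A: ∅.
Taking the union of these: int(A) = ∅.
cl(A) = ⋂ {C closed : A ⊆ C}. Closed sets containing A: {j}, {i, j}, {j, k}, {i, j, k}.
Intersecting these: cl(A) = {j}.
∂A = cl(A) ∖ int(A) = {j} ∖ ∅ = {j}.


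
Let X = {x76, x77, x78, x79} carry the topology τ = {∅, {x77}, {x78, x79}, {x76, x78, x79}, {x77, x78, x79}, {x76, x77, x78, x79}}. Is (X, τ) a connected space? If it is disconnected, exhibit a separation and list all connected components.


(X, τ) is disconnected; components = [{x77}, {x76, x78, x79}].

Find clopen sets (U ∈ τ with X ∖ U ∈ τ):
  U = ∅, X ∖ U = {x76, x77, x78, x79} — both open, so U is clopen.
  U = {x77}, X ∖ U = {x76, x78, x79} — both open, so U is clopen.
  U = {x76, x78, x79}, X ∖ U = {x77} — both open, so U is clopen.
  U = {x76, x77, x78, x79}, X ∖ U = ∅ — both open, so U is clopen.
Nontrivial clopen(s) exist: e.g. {x77}. So (X, τ) is disconnected.
Compute connected components by grouping points that agree on all clopens:
  component: {x77}
  component: {x76, x78, x79}


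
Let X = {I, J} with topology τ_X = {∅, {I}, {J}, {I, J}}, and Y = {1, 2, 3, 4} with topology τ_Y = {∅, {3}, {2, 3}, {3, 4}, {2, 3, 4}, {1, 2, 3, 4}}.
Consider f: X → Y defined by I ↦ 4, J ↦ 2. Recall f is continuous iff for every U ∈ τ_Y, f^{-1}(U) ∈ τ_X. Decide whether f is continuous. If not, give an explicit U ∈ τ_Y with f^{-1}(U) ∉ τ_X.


f IS continuous.

Compute f^{-1}(U) for each U ∈ τ_Y:
  U = ∅: f^{-1}(U) = ∅ ∈ τ_X ✓.
  U = {3}: f^{-1}(U) = ∅ ∈ τ_X ✓.
  U = {2, 3}: f^{-1}(U) = {J} ∈ τ_X ✓.
  U = {3, 4}: f^{-1}(U) = {I} ∈ τ_X ✓.
  U = {2, 3, 4}: f^{-1}(U) = {I, J} ∈ τ_X ✓.
  U = {1, 2, 3, 4}: f^{-1}(U) = {I, J} ∈ τ_X ✓.
Every preimage lies in τ_X, so f IS continuous.


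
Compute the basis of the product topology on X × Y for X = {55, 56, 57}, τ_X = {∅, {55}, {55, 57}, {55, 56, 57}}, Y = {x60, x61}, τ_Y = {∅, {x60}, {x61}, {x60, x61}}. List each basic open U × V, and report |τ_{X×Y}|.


Basis B = {∅ × ∅, {55} × {x60}, {55} × {x61}, {55} × {x60, x61}, {55, 57} × {x60}, {55, 57} × {x61}, {55, 56, 57} × {x60}, {55, 56, 57} × {x61}, {55, 57} × {x60, x61}, {55, 56, 57} × {x60, x61}}; |τ_{X×Y}| = 16.

Enumerate products U × V with U ∈ τ_X, V ∈ τ_Y (deduplicated):
  ∅ × ∅ = {} (∅)
  {55} × {x60} = {(55,x60)}
  {55} × {x61} = {(55,x61)}
  {55} × {x60, x61} = {(55,x60), (55,x61)}
  {55, 57} × {x60} = {(55,x60), (57,x60)}
  {55, 57} × {x61} = {(55,x61), (57,x61)}
  {55, 56, 57} × {x60} = {(55,x60), (56,x60), (57,x60)}
  {55, 56, 57} × {x61} = {(55,x61), (56,x61), (57,x61)}
  {55, 57} × {x60, x61} = {(55,x60), (55,x61), (57,x60), (57,x61)}
  {55, 56, 57} × {x60, x61} = {(55,x60), (55,x61), (56,x60), (56,x61), (57,x60), (57,x61)}
These 10 distinct sets form the basis B.
Close under arbitrary unions to get τ_{X×Y}; counting gives |τ_{X×Y}| = 16.


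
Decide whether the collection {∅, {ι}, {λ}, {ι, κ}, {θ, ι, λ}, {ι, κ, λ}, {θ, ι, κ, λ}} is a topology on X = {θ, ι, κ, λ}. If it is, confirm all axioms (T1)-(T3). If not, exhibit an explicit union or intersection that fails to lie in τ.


τ is NOT a topology on X.

Axiom (T1): ∅ ∈ τ? Yes; X ∈ τ? Yes.
Axiom (T2/T3): check pairwise unions and intersections of members of τ.
Counterexample for (T2): {ι} ∪ {λ} = {ι, λ} ∉ τ. Therefore τ is NOT a topology.


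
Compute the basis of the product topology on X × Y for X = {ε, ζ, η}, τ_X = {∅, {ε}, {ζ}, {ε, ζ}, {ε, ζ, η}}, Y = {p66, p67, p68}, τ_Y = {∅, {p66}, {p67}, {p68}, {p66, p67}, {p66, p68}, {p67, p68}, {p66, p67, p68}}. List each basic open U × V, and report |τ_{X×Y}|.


Basis B = {∅ × ∅, {ε} × {p66}, {ε} × {p67}, {ε} × {p68}, {ζ} × {p66}, {ζ} × {p67}, {ζ} × {p68}, {ε} × {p66, p67}, {ε} × {p66, p68}, {ε, ζ} × {p66}, {ε} × {p67, p68}, {ε, ζ} × {p67}, {ε, ζ} × {p68}, {ζ} × {p66, p67}, {ζ} × {p66, p68}, {ζ} × {p67, p68}, {ε} × {p66, p67, p68}, {ε, ζ, η} × {p66}, {ε, ζ, η} × {p67}, {ε, ζ, η} × {p68}, {ζ} × {p66, p67, p68}, {ε, ζ} × {p66, p67}, {ε, ζ} × {p66, p68}, {ε, ζ} × {p67, p68}, {ε, ζ} × {p66, p67, p68}, {ε, ζ, η} × {p66, p67}, {ε, ζ, η} × {p66, p68}, {ε, ζ, η} × {p67, p68}, {ε, ζ, η} × {p66, p67, p68}}; |τ_{X×Y}| = 125.

Enumerate products U × V with U ∈ τ_X, V ∈ τ_Y (deduplicated):
  ∅ × ∅ = {} (∅)
  {ε} × {p66} = {(ε,p66)}
  {ε} × {p67} = {(ε,p67)}
  {ε} × {p68} = {(ε,p68)}
  {ζ} × {p66} = {(ζ,p66)}
  {ζ} × {p67} = {(ζ,p67)}
  {ζ} × {p68} = {(ζ,p68)}
  {ε} × {p66, p67} = {(ε,p66), (ε,p67)}
  {ε} × {p66, p68} = {(ε,p66), (ε,p68)}
  {ε, ζ} × {p66} = {(ε,p66), (ζ,p66)}
  {ε} × {p67, p68} = {(ε,p67), (ε,p68)}
  {ε, ζ} × {p67} = {(ε,p67), (ζ,p67)}
  {ε, ζ} × {p68} = {(ε,p68), (ζ,p68)}
  {ζ} × {p66, p67} = {(ζ,p66), (ζ,p67)}
  {ζ} × {p66, p68} = {(ζ,p66), (ζ,p68)}
  {ζ} × {p67, p68} = {(ζ,p67), (ζ,p68)}
  {ε} × {p66, p67, p68} = {(ε,p66), (ε,p67), (ε,p68)}
  {ε, ζ, η} × {p66} = {(ε,p66), (ζ,p66), (η,p66)}
  {ε, ζ, η} × {p67} = {(ε,p67), (ζ,p67), (η,p67)}
  {ε, ζ, η} × {p68} = {(ε,p68), (ζ,p68), (η,p68)}
  {ζ} × {p66, p67, p68} = {(ζ,p66), (ζ,p67), (ζ,p68)}
  {ε, ζ} × {p66, p67} = {(ε,p66), (ε,p67), (ζ,p66), (ζ,p67)}
  {ε, ζ} × {p66, p68} = {(ε,p66), (ε,p68), (ζ,p66), (ζ,p68)}
  {ε, ζ} × {p67, p68} = {(ε,p67), (ε,p68), (ζ,p67), (ζ,p68)}
  {ε, ζ} × {p66, p67, p68} = {(ε,p66), (ε,p67), (ε,p68), (ζ,p66), (ζ,p67), (ζ,p68)}
  {ε, ζ, η} × {p66, p67} = {(ε,p66), (ε,p67), (ζ,p66), (ζ,p67), (η,p66), (η,p67)}
  {ε, ζ, η} × {p66, p68} = {(ε,p66), (ε,p68), (ζ,p66), (ζ,p68), (η,p66), (η,p68)}
  {ε, ζ, η} × {p67, p68} = {(ε,p67), (ε,p68), (ζ,p67), (ζ,p68), (η,p67), (η,p68)}
  {ε, ζ, η} × {p66, p67, p68} = {(ε,p66), (ε,p67), (ε,p68), (ζ,p66), (ζ,p67), (ζ,p68), (η,p66), (η,p67), (η,p68)}
These 29 distinct sets form the basis B.
Close under arbitrary unions to get τ_{X×Y}; counting gives |τ_{X×Y}| = 125.


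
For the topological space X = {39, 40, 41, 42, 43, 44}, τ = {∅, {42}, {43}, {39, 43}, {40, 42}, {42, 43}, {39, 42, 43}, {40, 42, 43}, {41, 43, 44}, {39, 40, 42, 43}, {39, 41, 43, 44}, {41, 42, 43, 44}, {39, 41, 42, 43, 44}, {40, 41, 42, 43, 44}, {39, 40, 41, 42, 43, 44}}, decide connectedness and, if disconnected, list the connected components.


(X, τ) is disconnected; components = [{40, 42}, {39, 41, 43, 44}].

Find clopen sets (U ∈ τ with X ∖ U ∈ τ):
  U = ∅, X ∖ U = {39, 40, 41, 42, 43, 44} — both open, so U is clopen.
  U = {40, 42}, X ∖ U = {39, 41, 43, 44} — both open, so U is clopen.
  U = {39, 41, 43, 44}, X ∖ U = {40, 42} — both open, so U is clopen.
  U = {39, 40, 41, 42, 43, 44}, X ∖ U = ∅ — both open, so U is clopen.
Nontrivial clopen(s) exist: e.g. {40, 42}. So (X, τ) is disconnected.
Compute connected components by grouping points that agree on all clopens:
  component: {40, 42}
  component: {39, 41, 43, 44}


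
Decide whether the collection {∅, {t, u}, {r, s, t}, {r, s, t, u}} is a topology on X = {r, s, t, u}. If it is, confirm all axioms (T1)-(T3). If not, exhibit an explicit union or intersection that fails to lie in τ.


τ is NOT a topology on X.

Axiom (T1): ∅ ∈ τ? Yes; X ∈ τ? Yes.
Axiom (T2/T3): check pairwise unions and intersections of members of τ.
Counterexample for (T3): {t, u} ∩ {r, s, t} = {t} ∉ τ. Therefore τ is NOT a topology.


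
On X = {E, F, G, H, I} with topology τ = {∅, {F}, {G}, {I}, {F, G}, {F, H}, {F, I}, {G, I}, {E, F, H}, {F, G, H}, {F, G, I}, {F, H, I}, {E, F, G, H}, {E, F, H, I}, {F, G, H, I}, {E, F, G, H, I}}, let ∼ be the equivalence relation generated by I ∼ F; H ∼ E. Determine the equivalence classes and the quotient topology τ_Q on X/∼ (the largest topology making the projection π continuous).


X/∼ = {[E=H], [F=I], [G]}; |τ_Q| = 6.

Equivalence classes: [E=H], [F=I], [G].
Quotient map π: X → X/∼ sends E ↦ [E=H], F ↦ [F=I], G ↦ [G], H ↦ [E=H], I ↦ [F=I].
For each subset V ⊆ X/∼, compute π^{-1}(V) ⊆ X and check whether π^{-1}(V) ∈ τ. V is open in τ_Q iff π^{-1}(V) ∈ τ.
  V = {}: π^{-1}(V) = ∅ ∈ τ ✓.
  V = {[E=H]}: π^{-1}(V) = {E, H} ∉ τ ✗.
  V = {[F=I]}: π^{-1}(V) = {F, I} ∈ τ ✓.
  V = {[E=H], [F=I]}: π^{-1}(V) = {E, F, H, I} ∈ τ ✓.
  V = {[G]}: π^{-1}(V) = {G} ∈ τ ✓.
  V = {[E=H], [G]}: π^{-1}(V) = {E, G, H} ∉ τ ✗.
  V = {[F=I], [G]}: π^{-1}(V) = {F, G, I} ∈ τ ✓.
  V = {[E=H], [F=I], [G]}: π^{-1}(V) = {E, F, G, H, I} ∈ τ ✓.
Open sets in the quotient: τ_Q = {{}, {[F=I]}, {[E=H], [F=I]}, {[G]}, {[F=I], [G]}, {[E=H], [F=I], [G]}} (6 elements).


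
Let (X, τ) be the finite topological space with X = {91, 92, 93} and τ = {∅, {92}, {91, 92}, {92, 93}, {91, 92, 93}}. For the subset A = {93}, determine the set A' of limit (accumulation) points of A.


A' = ∅

For each x ∈ X, list the open sets U ∈ τ with x ∈ U, then check whether U ∩ (A ∖ {x}) ≠ ∅ for every such U.
  x = 91: open {91, 92} ∋ x has {91, 92} ∩ (A ∖ {91}) = ∅, so x is NOT a limit point.
  x = 92: open {92} ∋ x has {92} ∩ (A ∖ {92}) = ∅, so x is NOT a limit point.
  x = 93: open {92, 93} ∋ x has {92, 93} ∩ (A ∖ {93}) = ∅, so x is NOT a limit point.
Collecting: A' = ∅.


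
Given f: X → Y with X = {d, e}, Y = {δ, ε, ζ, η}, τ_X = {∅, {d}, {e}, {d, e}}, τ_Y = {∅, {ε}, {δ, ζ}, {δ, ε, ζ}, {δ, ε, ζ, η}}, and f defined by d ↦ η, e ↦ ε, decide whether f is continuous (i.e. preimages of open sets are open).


f IS continuous.

Compute f^{-1}(U) for each U ∈ τ_Y:
  U = ∅: f^{-1}(U) = ∅ ∈ τ_X ✓.
  U = {ε}: f^{-1}(U) = {e} ∈ τ_X ✓.
  U = {δ, ζ}: f^{-1}(U) = ∅ ∈ τ_X ✓.
  U = {δ, ε, ζ}: f^{-1}(U) = {e} ∈ τ_X ✓.
  U = {δ, ε, ζ, η}: f^{-1}(U) = {d, e} ∈ τ_X ✓.
Every preimage lies in τ_X, so f IS continuous.


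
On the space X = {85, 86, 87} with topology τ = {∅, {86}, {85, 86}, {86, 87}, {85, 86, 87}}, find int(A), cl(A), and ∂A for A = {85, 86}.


int(A) = {85, 86}, cl(A) = {85, 86, 87}, ∂A = {87}.

Closed sets in (X, τ) are complements of opens:
  closed(X, τ) = {∅, {85}, {87}, {85, 87}, {85, 86, 87}}.
int(A) = ⋃ {U ∈ τ : U ⊆ A}. Opens contained in A: ∅, {86}, {85, 86}.
Taking the union of these: int(A) = {85, 86}.
cl(A) = ⋂ {C closed : A ⊆ C}. Closed sets containing A: {85, 86, 87}.
Intersecting these: cl(A) = {85, 86, 87}.
∂A = cl(A) ∖ int(A) = {85, 86, 87} ∖ {85, 86} = {87}.


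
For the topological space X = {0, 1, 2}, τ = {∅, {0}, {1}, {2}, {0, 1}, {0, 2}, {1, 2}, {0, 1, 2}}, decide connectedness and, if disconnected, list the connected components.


(X, τ) is disconnected; components = [{0}, {1}, {2}].

Find clopen sets (U ∈ τ with X ∖ U ∈ τ):
  U = ∅, X ∖ U = {0, 1, 2} — both open, so U is clopen.
  U = {0}, X ∖ U = {1, 2} — both open, so U is clopen.
  U = {1}, X ∖ U = {0, 2} — both open, so U is clopen.
  U = {2}, X ∖ U = {0, 1} — both open, so U is clopen.
  U = {0, 1}, X ∖ U = {2} — both open, so U is clopen.
  U = {0, 2}, X ∖ U = {1} — both open, so U is clopen.
  U = {1, 2}, X ∖ U = {0} — both open, so U is clopen.
  U = {0, 1, 2}, X ∖ U = ∅ — both open, so U is clopen.
Nontrivial clopen(s) exist: e.g. {2}. So (X, τ) is disconnected.
Compute connected components by grouping points that agree on all clopens:
  component: {0}
  component: {1}
  component: {2}


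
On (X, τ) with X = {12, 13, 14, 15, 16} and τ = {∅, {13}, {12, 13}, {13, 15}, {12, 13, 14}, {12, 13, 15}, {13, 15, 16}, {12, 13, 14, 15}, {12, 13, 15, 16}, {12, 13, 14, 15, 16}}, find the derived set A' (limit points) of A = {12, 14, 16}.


A' = {14}

For each x ∈ X, list the open sets U ∈ τ with x ∈ U, then check whether U ∩ (A ∖ {x}) ≠ ∅ for every such U.
  x = 12: open {12, 13} ∋ x has {12, 13} ∩ (A ∖ {12}) = ∅, so x is NOT a limit point.
  x = 13: open {13} ∋ x has {13} ∩ (A ∖ {13}) = ∅, so x is NOT a limit point.
  x = 14: opens ∋ x are {12, 13, 14}, {12, 13, 14, 15}, {12, 13, 14, 15, 16}; each meets A ∖ {14}, so x IS a limit point.
  x = 15: open {13, 15} ∋ x has {13, 15} ∩ (A ∖ {15}) = ∅, so x is NOT a limit point.
  x = 16: open {13, 15, 16} ∋ x has {13, 15, 16} ∩ (A ∖ {16}) = ∅, so x is NOT a limit point.
Collecting: A' = {14}.


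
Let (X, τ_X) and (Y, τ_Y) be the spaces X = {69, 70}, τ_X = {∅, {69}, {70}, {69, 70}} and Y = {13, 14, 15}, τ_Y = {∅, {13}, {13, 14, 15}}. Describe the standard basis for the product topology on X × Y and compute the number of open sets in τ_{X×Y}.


Basis B = {∅ × ∅, {69} × {13}, {70} × {13}, {69, 70} × {13}, {69} × {13, 14, 15}, {70} × {13, 14, 15}, {69, 70} × {13, 14, 15}}; |τ_{X×Y}| = 9.

Enumerate products U × V with U ∈ τ_X, V ∈ τ_Y (deduplicated):
  ∅ × ∅ = {} (∅)
  {69} × {13} = {(69,13)}
  {70} × {13} = {(70,13)}
  {69, 70} × {13} = {(69,13), (70,13)}
  {69} × {13, 14, 15} = {(69,13), (69,14), (69,15)}
  {70} × {13, 14, 15} = {(70,13), (70,14), (70,15)}
  {69, 70} × {13, 14, 15} = {(69,13), (69,14), (69,15), (70,13), (70,14), (70,15)}
These 7 distinct sets form the basis B.
Close under arbitrary unions to get τ_{X×Y}; counting gives |τ_{X×Y}| = 9.


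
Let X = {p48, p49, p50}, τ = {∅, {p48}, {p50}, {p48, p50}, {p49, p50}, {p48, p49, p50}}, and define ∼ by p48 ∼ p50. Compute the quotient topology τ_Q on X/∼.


X/∼ = {[p48=p50], [p49]}; |τ_Q| = 3.

Equivalence classes: [p48=p50], [p49].
Quotient map π: X → X/∼ sends p48 ↦ [p48=p50], p49 ↦ [p49], p50 ↦ [p48=p50].
For each subset V ⊆ X/∼, compute π^{-1}(V) ⊆ X and check whether π^{-1}(V) ∈ τ. V is open in τ_Q iff π^{-1}(V) ∈ τ.
  V = {}: π^{-1}(V) = ∅ ∈ τ ✓.
  V = {[p48=p50]}: π^{-1}(V) = {p48, p50} ∈ τ ✓.
  V = {[p49]}: π^{-1}(V) = {p49} ∉ τ ✗.
  V = {[p48=p50], [p49]}: π^{-1}(V) = {p48, p49, p50} ∈ τ ✓.
Open sets in the quotient: τ_Q = {{}, {[p48=p50]}, {[p48=p50], [p49]}} (3 elements).


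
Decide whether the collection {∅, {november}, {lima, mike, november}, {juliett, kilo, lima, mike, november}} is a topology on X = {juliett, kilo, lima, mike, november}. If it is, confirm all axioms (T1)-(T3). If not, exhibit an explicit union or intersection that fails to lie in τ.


τ IS a topology on X.

Axiom (T1): ∅ ∈ τ? Yes; X ∈ τ? Yes.
Axiom (T2/T3): check pairwise unions and intersections of members of τ.
All pairwise intersections and unions checked — each lies in τ. Therefore τ satisfies (T1), (T2), (T3): it IS a topology on X.


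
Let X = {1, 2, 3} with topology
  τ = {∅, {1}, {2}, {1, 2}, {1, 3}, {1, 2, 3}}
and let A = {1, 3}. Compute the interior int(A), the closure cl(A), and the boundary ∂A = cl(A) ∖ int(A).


int(A) = {1, 3}, cl(A) = {1, 3}, ∂A = ∅.

Closed sets in (X, τ) are complements of opens:
  closed(X, τ) = {∅, {2}, {3}, {1, 3}, {2, 3}, {1, 2, 3}}.
int(A) = ⋃ {U ∈ τ : U ⊆ A}. Opens contained in A: ∅, {1}, {1, 3}.
Taking the union of these: int(A) = {1, 3}.
cl(A) = ⋂ {C closed : A ⊆ C}. Closed sets containing A: {1, 3}, {1, 2, 3}.
Intersecting these: cl(A) = {1, 3}.
∂A = cl(A) ∖ int(A) = {1, 3} ∖ {1, 3} = ∅.


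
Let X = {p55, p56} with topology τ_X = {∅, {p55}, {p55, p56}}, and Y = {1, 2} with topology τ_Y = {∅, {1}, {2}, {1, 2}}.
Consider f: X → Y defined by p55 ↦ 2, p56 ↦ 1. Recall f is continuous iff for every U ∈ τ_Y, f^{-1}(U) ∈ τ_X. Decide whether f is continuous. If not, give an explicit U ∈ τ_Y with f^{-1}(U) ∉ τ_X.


f is NOT continuous.

Compute f^{-1}(U) for each U ∈ τ_Y:
  U = ∅: f^{-1}(U) = ∅ ∈ τ_X ✓.
  U = {1}: f^{-1}(U) = {p56} ∉ τ_X ✗.
  U = {2}: f^{-1}(U) = {p55} ∈ τ_X ✓.
  U = {1, 2}: f^{-1}(U) = {p55, p56} ∈ τ_X ✓.
Found U = {1} with f^{-1}(U) = {p56} not in τ_X. Therefore f is NOT continuous.


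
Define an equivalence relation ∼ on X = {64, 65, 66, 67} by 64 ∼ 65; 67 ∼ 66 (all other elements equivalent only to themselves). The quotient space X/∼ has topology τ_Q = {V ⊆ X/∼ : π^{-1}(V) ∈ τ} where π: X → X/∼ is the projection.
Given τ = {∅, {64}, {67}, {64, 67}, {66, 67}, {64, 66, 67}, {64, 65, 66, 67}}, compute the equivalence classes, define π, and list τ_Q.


X/∼ = {[64=65], [66=67]}; |τ_Q| = 3.

Equivalence classes: [64=65], [66=67].
Quotient map π: X → X/∼ sends 64 ↦ [64=65], 65 ↦ [64=65], 66 ↦ [66=67], 67 ↦ [66=67].
For each subset V ⊆ X/∼, compute π^{-1}(V) ⊆ X and check whether π^{-1}(V) ∈ τ. V is open in τ_Q iff π^{-1}(V) ∈ τ.
  V = {}: π^{-1}(V) = ∅ ∈ τ ✓.
  V = {[64=65]}: π^{-1}(V) = {64, 65} ∉ τ ✗.
  V = {[66=67]}: π^{-1}(V) = {66, 67} ∈ τ ✓.
  V = {[64=65], [66=67]}: π^{-1}(V) = {64, 65, 66, 67} ∈ τ ✓.
Open sets in the quotient: τ_Q = {{}, {[66=67]}, {[64=65], [66=67]}} (3 elements).


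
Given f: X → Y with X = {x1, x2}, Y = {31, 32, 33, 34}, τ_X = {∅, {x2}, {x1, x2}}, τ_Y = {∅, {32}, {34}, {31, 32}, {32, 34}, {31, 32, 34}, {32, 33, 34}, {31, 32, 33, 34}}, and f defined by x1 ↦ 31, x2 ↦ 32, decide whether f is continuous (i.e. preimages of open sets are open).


f IS continuous.

Compute f^{-1}(U) for each U ∈ τ_Y:
  U = ∅: f^{-1}(U) = ∅ ∈ τ_X ✓.
  U = {32}: f^{-1}(U) = {x2} ∈ τ_X ✓.
  U = {34}: f^{-1}(U) = ∅ ∈ τ_X ✓.
  U = {31, 32}: f^{-1}(U) = {x1, x2} ∈ τ_X ✓.
  U = {32, 34}: f^{-1}(U) = {x2} ∈ τ_X ✓.
  U = {31, 32, 34}: f^{-1}(U) = {x1, x2} ∈ τ_X ✓.
  U = {32, 33, 34}: f^{-1}(U) = {x2} ∈ τ_X ✓.
  U = {31, 32, 33, 34}: f^{-1}(U) = {x1, x2} ∈ τ_X ✓.
Every preimage lies in τ_X, so f IS continuous.


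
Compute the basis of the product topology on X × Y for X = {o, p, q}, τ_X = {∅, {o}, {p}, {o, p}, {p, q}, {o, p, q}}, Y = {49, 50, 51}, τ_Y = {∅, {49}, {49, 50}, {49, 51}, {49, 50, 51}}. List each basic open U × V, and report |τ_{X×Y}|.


Basis B = {∅ × ∅, {o} × {49}, {p} × {49}, {o} × {49, 50}, {o} × {49, 51}, {o, p} × {49}, {p} × {49, 50}, {p} × {49, 51}, {p, q} × {49}, {o} × {49, 50, 51}, {o, p, q} × {49}, {p} × {49, 50, 51}, {o, p} × {49, 50}, {o, p} × {49, 51}, {p, q} × {49, 50}, {p, q} × {49, 51}, {o, p} × {49, 50, 51}, {o, p, q} × {49, 50}, {o, p, q} × {49, 51}, {p, q} × {49, 50, 51}, {o, p, q} × {49, 50, 51}}; |τ_{X×Y}| = 70.

Enumerate products U × V with U ∈ τ_X, V ∈ τ_Y (deduplicated):
  ∅ × ∅ = {} (∅)
  {o} × {49} = {(o,49)}
  {p} × {49} = {(p,49)}
  {o} × {49, 50} = {(o,49), (o,50)}
  {o} × {49, 51} = {(o,49), (o,51)}
  {o, p} × {49} = {(o,49), (p,49)}
  {p} × {49, 50} = {(p,49), (p,50)}
  {p} × {49, 51} = {(p,49), (p,51)}
  {p, q} × {49} = {(p,49), (q,49)}
  {o} × {49, 50, 51} = {(o,49), (o,50), (o,51)}
  {o, p, q} × {49} = {(o,49), (p,49), (q,49)}
  {p} × {49, 50, 51} = {(p,49), (p,50), (p,51)}
  {o, p} × {49, 50} = {(o,49), (o,50), (p,49), (p,50)}
  {o, p} × {49, 51} = {(o,49), (o,51), (p,49), (p,51)}
  {p, q} × {49, 50} = {(p,49), (p,50), (q,49), (q,50)}
  {p, q} × {49, 51} = {(p,49), (p,51), (q,49), (q,51)}
  {o, p} × {49, 50, 51} = {(o,49), (o,50), (o,51), (p,49), (p,50), (p,51)}
  {o, p, q} × {49, 50} = {(o,49), (o,50), (p,49), (p,50), (q,49), (q,50)}
  {o, p, q} × {49, 51} = {(o,49), (o,51), (p,49), (p,51), (q,49), (q,51)}
  {p, q} × {49, 50, 51} = {(p,49), (p,50), (p,51), (q,49), (q,50), (q,51)}
  {o, p, q} × {49, 50, 51} = {(o,49), (o,50), (o,51), (p,49), (p,50), (p,51), (q,49), (q,50), (q,51)}
These 21 distinct sets form the basis B.
Close under arbitrary unions to get τ_{X×Y}; counting gives |τ_{X×Y}| = 70.


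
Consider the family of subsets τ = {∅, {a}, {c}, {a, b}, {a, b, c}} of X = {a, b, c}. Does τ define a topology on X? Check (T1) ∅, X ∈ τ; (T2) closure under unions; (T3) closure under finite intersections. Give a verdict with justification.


τ is NOT a topology on X.

Axiom (T1): ∅ ∈ τ? Yes; X ∈ τ? Yes.
Axiom (T2/T3): check pairwise unions and intersections of members of τ.
Counterexample for (T2): {a} ∪ {c} = {a, c} ∉ τ. Therefore τ is NOT a topology.


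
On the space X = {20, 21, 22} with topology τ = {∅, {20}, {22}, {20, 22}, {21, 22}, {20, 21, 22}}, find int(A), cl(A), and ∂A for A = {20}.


int(A) = {20}, cl(A) = {20}, ∂A = ∅.

Closed sets in (X, τ) are complements of opens:
  closed(X, τ) = {∅, {20}, {21}, {20, 21}, {21, 22}, {20, 21, 22}}.
int(A) = ⋃ {U ∈ τ : U ⊆ A}. Opens contained in A: ∅, {20}.
Taking the union of these: int(A) = {20}.
cl(A) = ⋂ {C closed : A ⊆ C}. Closed sets containing A: {20}, {20, 21}, {20, 21, 22}.
Intersecting these: cl(A) = {20}.
∂A = cl(A) ∖ int(A) = {20} ∖ {20} = ∅.


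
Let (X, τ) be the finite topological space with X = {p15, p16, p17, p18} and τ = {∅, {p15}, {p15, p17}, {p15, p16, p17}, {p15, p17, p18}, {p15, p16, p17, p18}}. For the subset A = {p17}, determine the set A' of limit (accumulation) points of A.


A' = {p16, p18}

For each x ∈ X, list the open sets U ∈ τ with x ∈ U, then check whether U ∩ (A ∖ {x}) ≠ ∅ for every such U.
  x = p15: open {p15} ∋ x has {p15} ∩ (A ∖ {p15}) = ∅, so x is NOT a limit point.
  x = p16: opens ∋ x are {p15, p16, p17}, {p15, p16, p17, p18}; each meets A ∖ {p16}, so x IS a limit point.
  x = p17: open {p15, p17} ∋ x has {p15, p17} ∩ (A ∖ {p17}) = ∅, so x is NOT a limit point.
  x = p18: opens ∋ x are {p15, p17, p18}, {p15, p16, p17, p18}; each meets A ∖ {p18}, so x IS a limit point.
Collecting: A' = {p16, p18}.


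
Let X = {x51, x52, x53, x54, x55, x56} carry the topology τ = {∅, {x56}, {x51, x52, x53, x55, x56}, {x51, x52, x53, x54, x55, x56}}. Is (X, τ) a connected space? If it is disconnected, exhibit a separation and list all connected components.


(X, τ) is connected.

Find clopen sets (U ∈ τ with X ∖ U ∈ τ):
  U = ∅, X ∖ U = {x51, x52, x53, x54, x55, x56} — both open, so U is clopen.
  U = {x51, x52, x53, x54, x55, x56}, X ∖ U = ∅ — both open, so U is clopen.
Only trivial clopens (∅ and X) exist, so (X, τ) is connected.
Compute connected components by grouping points that agree on all clopens:
  component: {x51, x52, x53, x54, x55, x56}


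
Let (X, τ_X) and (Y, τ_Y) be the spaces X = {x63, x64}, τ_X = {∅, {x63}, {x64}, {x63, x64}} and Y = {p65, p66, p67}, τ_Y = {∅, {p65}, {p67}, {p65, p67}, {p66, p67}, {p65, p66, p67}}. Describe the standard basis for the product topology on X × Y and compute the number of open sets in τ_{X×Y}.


Basis B = {∅ × ∅, {x63} × {p65}, {x63} × {p67}, {x64} × {p65}, {x64} × {p67}, {x63} × {p65, p67}, {x63, x64} × {p65}, {x63} × {p66, p67}, {x63, x64} × {p67}, {x64} × {p65, p67}, {x64} × {p66, p67}, {x63} × {p65, p66, p67}, {x64} × {p65, p66, p67}, {x63, x64} × {p65, p67}, {x63, x64} × {p66, p67}, {x63, x64} × {p65, p66, p67}}; |τ_{X×Y}| = 36.

Enumerate products U × V with U ∈ τ_X, V ∈ τ_Y (deduplicated):
  ∅ × ∅ = {} (∅)
  {x63} × {p65} = {(x63,p65)}
  {x63} × {p67} = {(x63,p67)}
  {x64} × {p65} = {(x64,p65)}
  {x64} × {p67} = {(x64,p67)}
  {x63} × {p65, p67} = {(x63,p65), (x63,p67)}
  {x63, x64} × {p65} = {(x63,p65), (x64,p65)}
  {x63} × {p66, p67} = {(x63,p66), (x63,p67)}
  {x63, x64} × {p67} = {(x63,p67), (x64,p67)}
  {x64} × {p65, p67} = {(x64,p65), (x64,p67)}
  {x64} × {p66, p67} = {(x64,p66), (x64,p67)}
  {x63} × {p65, p66, p67} = {(x63,p65), (x63,p66), (x63,p67)}
  {x64} × {p65, p66, p67} = {(x64,p65), (x64,p66), (x64,p67)}
  {x63, x64} × {p65, p67} = {(x63,p65), (x63,p67), (x64,p65), (x64,p67)}
  {x63, x64} × {p66, p67} = {(x63,p66), (x63,p67), (x64,p66), (x64,p67)}
  {x63, x64} × {p65, p66, p67} = {(x63,p65), (x63,p66), (x63,p67), (x64,p65), (x64,p66), (x64,p67)}
These 16 distinct sets form the basis B.
Close under arbitrary unions to get τ_{X×Y}; counting gives |τ_{X×Y}| = 36.


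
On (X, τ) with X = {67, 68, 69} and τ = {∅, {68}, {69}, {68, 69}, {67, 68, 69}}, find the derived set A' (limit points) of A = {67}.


A' = ∅

For each x ∈ X, list the open sets U ∈ τ with x ∈ U, then check whether U ∩ (A ∖ {x}) ≠ ∅ for every such U.
  x = 67: open {67, 68, 69} ∋ x has {67, 68, 69} ∩ (A ∖ {67}) = ∅, so x is NOT a limit point.
  x = 68: open {68} ∋ x has {68} ∩ (A ∖ {68}) = ∅, so x is NOT a limit point.
  x = 69: open {69} ∋ x has {69} ∩ (A ∖ {69}) = ∅, so x is NOT a limit point.
Collecting: A' = ∅.


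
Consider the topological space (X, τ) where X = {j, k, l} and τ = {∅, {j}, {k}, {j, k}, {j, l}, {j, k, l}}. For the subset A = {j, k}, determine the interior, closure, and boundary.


int(A) = {j, k}, cl(A) = {j, k, l}, ∂A = {l}.

Closed sets in (X, τ) are complements of opens:
  closed(X, τ) = {∅, {k}, {l}, {j, l}, {k, l}, {j, k, l}}.
int(A) = ⋃ {U ∈ τ : U ⊆ A}. Opens contained in A: ∅, {j}, {k}, {j, k}.
Taking the union of these: int(A) = {j, k}.
cl(A) = ⋂ {C closed : A ⊆ C}. Closed sets containing A: {j, k, l}.
Intersecting these: cl(A) = {j, k, l}.
∂A = cl(A) ∖ int(A) = {j, k, l} ∖ {j, k} = {l}.


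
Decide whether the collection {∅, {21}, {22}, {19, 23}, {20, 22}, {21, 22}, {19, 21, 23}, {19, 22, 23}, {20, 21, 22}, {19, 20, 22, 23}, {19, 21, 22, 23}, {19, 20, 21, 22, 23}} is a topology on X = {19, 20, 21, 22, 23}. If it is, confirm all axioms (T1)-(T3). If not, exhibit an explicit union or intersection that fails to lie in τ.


τ IS a topology on X.

Axiom (T1): ∅ ∈ τ? Yes; X ∈ τ? Yes.
Axiom (T2/T3): check pairwise unions and intersections of members of τ.
All pairwise intersections and unions checked — each lies in τ. Therefore τ satisfies (T1), (T2), (T3): it IS a topology on X.


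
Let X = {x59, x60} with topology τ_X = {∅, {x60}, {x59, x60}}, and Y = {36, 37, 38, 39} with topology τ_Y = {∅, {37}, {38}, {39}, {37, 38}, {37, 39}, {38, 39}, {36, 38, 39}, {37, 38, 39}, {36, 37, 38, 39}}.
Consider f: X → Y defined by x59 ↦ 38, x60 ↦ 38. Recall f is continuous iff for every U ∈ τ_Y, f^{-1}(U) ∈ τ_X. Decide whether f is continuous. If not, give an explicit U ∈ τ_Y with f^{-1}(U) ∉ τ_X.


f IS continuous.

Compute f^{-1}(U) for each U ∈ τ_Y:
  U = ∅: f^{-1}(U) = ∅ ∈ τ_X ✓.
  U = {37}: f^{-1}(U) = ∅ ∈ τ_X ✓.
  U = {38}: f^{-1}(U) = {x59, x60} ∈ τ_X ✓.
  U = {39}: f^{-1}(U) = ∅ ∈ τ_X ✓.
  U = {37, 38}: f^{-1}(U) = {x59, x60} ∈ τ_X ✓.
  U = {37, 39}: f^{-1}(U) = ∅ ∈ τ_X ✓.
  U = {38, 39}: f^{-1}(U) = {x59, x60} ∈ τ_X ✓.
  U = {36, 38, 39}: f^{-1}(U) = {x59, x60} ∈ τ_X ✓.
  U = {37, 38, 39}: f^{-1}(U) = {x59, x60} ∈ τ_X ✓.
  U = {36, 37, 38, 39}: f^{-1}(U) = {x59, x60} ∈ τ_X ✓.
Every preimage lies in τ_X, so f IS continuous.


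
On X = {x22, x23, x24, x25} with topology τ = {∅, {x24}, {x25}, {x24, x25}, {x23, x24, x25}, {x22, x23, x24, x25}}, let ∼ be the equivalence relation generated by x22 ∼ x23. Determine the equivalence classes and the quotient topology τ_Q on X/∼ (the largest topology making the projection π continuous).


X/∼ = {[x22=x23], [x24], [x25]}; |τ_Q| = 5.

Equivalence classes: [x22=x23], [x24], [x25].
Quotient map π: X → X/∼ sends x22 ↦ [x22=x23], x23 ↦ [x22=x23], x24 ↦ [x24], x25 ↦ [x25].
For each subset V ⊆ X/∼, compute π^{-1}(V) ⊆ X and check whether π^{-1}(V) ∈ τ. V is open in τ_Q iff π^{-1}(V) ∈ τ.
  V = {}: π^{-1}(V) = ∅ ∈ τ ✓.
  V = {[x22=x23]}: π^{-1}(V) = {x22, x23} ∉ τ ✗.
  V = {[x24]}: π^{-1}(V) = {x24} ∈ τ ✓.
  V = {[x22=x23], [x24]}: π^{-1}(V) = {x22, x23, x24} ∉ τ ✗.
  V = {[x25]}: π^{-1}(V) = {x25} ∈ τ ✓.
  V = {[x22=x23], [x25]}: π^{-1}(V) = {x22, x23, x25} ∉ τ ✗.
  V = {[x24], [x25]}: π^{-1}(V) = {x24, x25} ∈ τ ✓.
  V = {[x22=x23], [x24], [x25]}: π^{-1}(V) = {x22, x23, x24, x25} ∈ τ ✓.
Open sets in the quotient: τ_Q = {{}, {[x24]}, {[x25]}, {[x24], [x25]}, {[x22=x23], [x24], [x25]}} (5 elements).


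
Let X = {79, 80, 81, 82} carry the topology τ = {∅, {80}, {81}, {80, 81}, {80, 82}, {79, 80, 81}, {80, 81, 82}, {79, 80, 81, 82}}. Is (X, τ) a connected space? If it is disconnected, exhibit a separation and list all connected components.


(X, τ) is connected.

Find clopen sets (U ∈ τ with X ∖ U ∈ τ):
  U = ∅, X ∖ U = {79, 80, 81, 82} — both open, so U is clopen.
  U = {79, 80, 81, 82}, X ∖ U = ∅ — both open, so U is clopen.
Only trivial clopens (∅ and X) exist, so (X, τ) is connected.
Compute connected components by grouping points that agree on all clopens:
  component: {79, 80, 81, 82}


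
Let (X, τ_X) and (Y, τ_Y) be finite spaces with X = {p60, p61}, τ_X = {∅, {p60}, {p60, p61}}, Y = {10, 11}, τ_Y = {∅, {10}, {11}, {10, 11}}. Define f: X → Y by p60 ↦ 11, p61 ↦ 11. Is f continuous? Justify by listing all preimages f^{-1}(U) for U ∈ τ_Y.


f IS continuous.

Compute f^{-1}(U) for each U ∈ τ_Y:
  U = ∅: f^{-1}(U) = ∅ ∈ τ_X ✓.
  U = {10}: f^{-1}(U) = ∅ ∈ τ_X ✓.
  U = {11}: f^{-1}(U) = {p60, p61} ∈ τ_X ✓.
  U = {10, 11}: f^{-1}(U) = {p60, p61} ∈ τ_X ✓.
Every preimage lies in τ_X, so f IS continuous.
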